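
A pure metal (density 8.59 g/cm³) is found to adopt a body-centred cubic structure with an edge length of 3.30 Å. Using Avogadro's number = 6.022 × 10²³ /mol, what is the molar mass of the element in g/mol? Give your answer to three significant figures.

92.9 g/mol

A BCC cell has Z = 2 atoms; a = 3.300 × 10^-8 cm.
M = ρ·N_A·a³/Z = 8.59 × 6.022 × 10²³ × 3.594 × 10^-23 / 2 = 92.9 g/mol.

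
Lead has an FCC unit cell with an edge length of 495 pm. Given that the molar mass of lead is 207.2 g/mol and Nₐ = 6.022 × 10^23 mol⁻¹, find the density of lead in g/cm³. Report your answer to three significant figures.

11.3 g/cm³

An FCC unit cell contains Z = 4 atoms.
Cell volume: a³ = (495 pm)³ = (4.950 × 10^-8 cm)³ = 1.213 × 10^-22 cm³.
ρ = Z·M/(N_A·a³) = 4 × 207.2 / (6.022 × 10²³ × 1.213 × 10^-22) = 11.35 g/cm³.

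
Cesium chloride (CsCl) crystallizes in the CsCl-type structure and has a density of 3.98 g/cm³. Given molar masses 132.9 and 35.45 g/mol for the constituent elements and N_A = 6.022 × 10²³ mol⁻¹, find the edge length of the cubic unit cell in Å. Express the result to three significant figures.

M(CsCl) = 168.35 g/mol; Z = 1 formula unit per cell.
a³ = Z·M/(N_A·ρ) = 1 × 168.35 / (6.022 × 10²³ × 3.98) = 7.024 × 10^-23 cm³, so a = 4.126 × 10^-8 cm = 4.13 Å.

4.13 Å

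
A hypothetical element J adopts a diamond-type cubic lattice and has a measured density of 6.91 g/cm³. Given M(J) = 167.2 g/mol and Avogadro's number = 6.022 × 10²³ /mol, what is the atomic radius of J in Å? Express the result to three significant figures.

For a diamond cubic cell (Z = 8), a³ = Z·M/(N_A·ρ) = 8 × 167.2 / (6.022 × 10²³ × 6.910) = 3.214 × 10^-22 cm³, so a = 6.850 × 10^-8 cm = 6.850 Å.
Nearest neighbors lie along the body diagonal with √3·a = 8r, so r = 0.2165 × a = 1.48 Å.

1.48 Å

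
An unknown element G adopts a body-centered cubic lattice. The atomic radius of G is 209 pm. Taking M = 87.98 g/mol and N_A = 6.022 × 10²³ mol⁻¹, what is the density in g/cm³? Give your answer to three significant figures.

2.60 g/cm³

In a BCC lattice, atoms touch along the body diagonal, so √3·a = 4r, giving a = 482.7 pm = 4.827 × 10^-8 cm.
With Z = 2, ρ = Z·M/(N_A·a³) = 2 × 87.98 / (6.022 × 10²³ × 1.124 × 10^-22) = 2.599 g/cm³.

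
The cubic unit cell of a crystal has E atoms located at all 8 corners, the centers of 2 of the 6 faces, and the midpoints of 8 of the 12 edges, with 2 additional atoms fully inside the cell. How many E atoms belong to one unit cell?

Corner atoms are shared by 8 cells (1/8 each), face atoms by 2 (1/2 each), edge atoms by 4 (1/4 each), interior atoms are unshared.
Net atoms = 8 × 1/8 + 2 × 1/2 + 8 × 1/4 + 2 = 1 + 1 + 2 + 2 = 6.

6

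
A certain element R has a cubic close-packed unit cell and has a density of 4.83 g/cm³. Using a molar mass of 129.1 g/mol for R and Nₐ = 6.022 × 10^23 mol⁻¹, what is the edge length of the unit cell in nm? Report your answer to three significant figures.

With Z = 4 atoms per FCC cell, a³ = Z·M/(N_A·ρ) = 4 × 129.1 / (6.022 × 10²³ × 4.830 g/cm³) = 1.775 × 10^-22 cm³.
a = (1.775 × 10^-22)^(1/3) = 5.620 × 10^-8 cm = 0.562 nm.

0.562 nm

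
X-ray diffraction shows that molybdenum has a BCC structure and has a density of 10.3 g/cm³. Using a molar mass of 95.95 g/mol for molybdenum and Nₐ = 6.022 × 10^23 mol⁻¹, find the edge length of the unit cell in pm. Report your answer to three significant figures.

314 pm

With Z = 2 atoms per BCC cell, a³ = Z·M/(N_A·ρ) = 2 × 95.95 / (6.022 × 10²³ × 10.30 g/cm³) = 3.094 × 10^-23 cm³.
a = (3.094 × 10^-23)^(1/3) = 3.139 × 10^-8 cm = 314 pm.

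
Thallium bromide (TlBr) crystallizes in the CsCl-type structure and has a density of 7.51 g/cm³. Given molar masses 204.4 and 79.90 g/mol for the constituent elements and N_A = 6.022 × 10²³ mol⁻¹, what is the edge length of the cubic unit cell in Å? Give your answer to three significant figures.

3.98 Å

M(TlBr) = 284.3 g/mol; Z = 1 formula unit per cell.
a³ = Z·M/(N_A·ρ) = 1 × 284.3 / (6.022 × 10²³ × 7.51) = 6.286 × 10^-23 cm³, so a = 3.976 × 10^-8 cm = 3.98 Å.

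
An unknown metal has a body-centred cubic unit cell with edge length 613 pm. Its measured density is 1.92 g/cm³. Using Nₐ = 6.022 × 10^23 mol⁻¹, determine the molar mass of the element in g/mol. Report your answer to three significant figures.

133 g/mol

A BCC cell has Z = 2 atoms; a = 6.130 × 10^-8 cm.
M = ρ·N_A·a³/Z = 1.92 × 6.022 × 10²³ × 2.303 × 10^-22 / 2 = 133 g/mol.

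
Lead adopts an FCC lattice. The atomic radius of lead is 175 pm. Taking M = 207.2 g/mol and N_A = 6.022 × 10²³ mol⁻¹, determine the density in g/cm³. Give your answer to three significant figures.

11.3 g/cm³

In an FCC lattice, atoms touch along the face diagonal, so √2·a = 4r, giving a = 495.0 pm = 4.950 × 10^-8 cm.
With Z = 4, ρ = Z·M/(N_A·a³) = 4 × 207.2 / (6.022 × 10²³ × 1.213 × 10^-22) = 11.35 g/cm³.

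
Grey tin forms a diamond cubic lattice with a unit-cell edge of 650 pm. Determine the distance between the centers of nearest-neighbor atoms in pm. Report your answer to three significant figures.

In a diamond cubic structure, nearest neighbors lie along the body diagonal with √3·a = 8r; the nearest-neighbor distance equals 2r = 0.4330·a.
d = 0.4330 × 650 = 281 pm.

281 pm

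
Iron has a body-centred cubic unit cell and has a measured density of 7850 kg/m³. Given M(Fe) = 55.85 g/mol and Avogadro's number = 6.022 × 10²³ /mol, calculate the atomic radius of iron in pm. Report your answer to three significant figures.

124 pm

For a BCC cell (Z = 2), a³ = Z·M/(N_A·ρ) = 2 × 55.85 / (6.022 × 10²³ × 7.850) = 2.363 × 10^-23 cm³, so a = 2.870 × 10^-8 cm = 287.0 pm.
Atoms touch along the body diagonal, so √3·a = 4r, so r = 0.4330 × a = 124 pm.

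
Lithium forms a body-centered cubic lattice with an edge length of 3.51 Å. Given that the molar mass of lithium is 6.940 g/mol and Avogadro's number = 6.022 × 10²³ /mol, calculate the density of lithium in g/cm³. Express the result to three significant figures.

0.533 g/cm³

A BCC unit cell contains Z = 2 atoms.
Cell volume: a³ = (3.51 Å)³ = (3.510 × 10^-8 cm)³ = 4.324 × 10^-23 cm³.
ρ = Z·M/(N_A·a³) = 2 × 6.940 / (6.022 × 10²³ × 4.324 × 10^-23) = 0.5330 g/cm³.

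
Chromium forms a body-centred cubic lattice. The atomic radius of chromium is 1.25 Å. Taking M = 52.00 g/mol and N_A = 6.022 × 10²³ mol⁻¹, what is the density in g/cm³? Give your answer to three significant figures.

In a BCC lattice, atoms touch along the body diagonal, so √3·a = 4r, giving a = 2.887 Å = 2.887 × 10^-8 cm.
With Z = 2, ρ = Z·M/(N_A·a³) = 2 × 52.00 / (6.022 × 10²³ × 2.406 × 10^-23) = 7.179 g/cm³.

7.18 g/cm³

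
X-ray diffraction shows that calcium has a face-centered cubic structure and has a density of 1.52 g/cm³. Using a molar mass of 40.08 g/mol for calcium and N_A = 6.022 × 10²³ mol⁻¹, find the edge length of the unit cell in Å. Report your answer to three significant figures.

With Z = 4 atoms per FCC cell, a³ = Z·M/(N_A·ρ) = 4 × 40.08 / (6.022 × 10²³ × 1.520 g/cm³) = 1.751 × 10^-22 cm³.
a = (1.751 × 10^-22)^(1/3) = 5.595 × 10^-8 cm = 5.60 Å.

5.60 Å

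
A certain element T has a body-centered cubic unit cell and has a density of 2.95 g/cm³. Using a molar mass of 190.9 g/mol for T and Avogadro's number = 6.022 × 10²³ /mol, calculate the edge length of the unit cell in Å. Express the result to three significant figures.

With Z = 2 atoms per BCC cell, a³ = Z·M/(N_A·ρ) = 2 × 190.9 / (6.022 × 10²³ × 2.950 g/cm³) = 2.149 × 10^-22 cm³.
a = (2.149 × 10^-22)^(1/3) = 5.990 × 10^-8 cm = 5.99 Å.

5.99 Å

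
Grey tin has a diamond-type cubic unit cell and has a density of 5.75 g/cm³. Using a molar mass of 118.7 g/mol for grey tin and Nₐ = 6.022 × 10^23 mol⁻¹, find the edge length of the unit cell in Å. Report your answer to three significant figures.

With Z = 8 atoms per diamond cubic cell, a³ = Z·M/(N_A·ρ) = 8 × 118.7 / (6.022 × 10²³ × 5.750 g/cm³) = 2.742 × 10^-22 cm³.
a = (2.742 × 10^-22)^(1/3) = 6.497 × 10^-8 cm = 6.50 Å.

6.50 Å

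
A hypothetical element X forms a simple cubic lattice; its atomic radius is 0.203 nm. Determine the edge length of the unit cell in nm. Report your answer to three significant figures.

0.406 nm

In a simple cubic lattice, atoms touch along the cell edge, so a = 2r.
a = 2r = 2 × 0.203 = 0.406 nm.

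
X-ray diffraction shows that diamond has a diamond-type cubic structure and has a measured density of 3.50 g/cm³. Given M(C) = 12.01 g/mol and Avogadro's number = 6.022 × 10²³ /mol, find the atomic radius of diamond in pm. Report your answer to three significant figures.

77.3 pm

For a diamond cubic cell (Z = 8), a³ = Z·M/(N_A·ρ) = 8 × 12.01 / (6.022 × 10²³ × 3.500) = 4.559 × 10^-23 cm³, so a = 3.572 × 10^-8 cm = 357.2 pm.
Nearest neighbors lie along the body diagonal with √3·a = 8r, so r = 0.2165 × a = 77.3 pm.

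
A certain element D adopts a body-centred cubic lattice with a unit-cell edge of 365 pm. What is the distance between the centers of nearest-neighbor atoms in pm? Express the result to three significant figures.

In a BCC structure, atoms touch along the body diagonal, so √3·a = 4r; the nearest-neighbor distance equals 2r = 0.8660·a.
d = 0.8660 × 365 = 316 pm.

316 pm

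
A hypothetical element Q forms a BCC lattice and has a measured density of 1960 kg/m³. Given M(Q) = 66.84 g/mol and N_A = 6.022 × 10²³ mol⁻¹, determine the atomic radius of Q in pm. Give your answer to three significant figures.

210 pm

For a BCC cell (Z = 2), a³ = Z·M/(N_A·ρ) = 2 × 66.84 / (6.022 × 10²³ × 1.960) = 1.133 × 10^-22 cm³, so a = 4.838 × 10^-8 cm = 483.8 pm.
Atoms touch along the body diagonal, so √3·a = 4r, so r = 0.4330 × a = 210 pm.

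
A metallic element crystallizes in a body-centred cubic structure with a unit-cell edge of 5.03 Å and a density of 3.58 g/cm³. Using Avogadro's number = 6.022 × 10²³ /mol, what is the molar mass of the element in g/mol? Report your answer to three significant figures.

A BCC cell has Z = 2 atoms; a = 5.030 × 10^-8 cm.
M = ρ·N_A·a³/Z = 3.58 × 6.022 × 10²³ × 1.273 × 10^-22 / 2 = 137 g/mol.

137 g/mol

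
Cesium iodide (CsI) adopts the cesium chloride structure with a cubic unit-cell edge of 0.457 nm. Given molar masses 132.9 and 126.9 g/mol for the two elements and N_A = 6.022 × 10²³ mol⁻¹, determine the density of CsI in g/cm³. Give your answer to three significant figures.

The cesium chloride structure contains Z = 1 formula unit per cell; M(CsI) = 132.9 + 126.9 = 259.8 g/mol.
a³ = (4.570 × 10^-8 cm)³ = 9.544 × 10^-23 cm³.
ρ = 1 × 259.8 / (6.022 × 10²³ × 9.544 × 10^-23) = 4.520 g/cm³.

4.52 g/cm³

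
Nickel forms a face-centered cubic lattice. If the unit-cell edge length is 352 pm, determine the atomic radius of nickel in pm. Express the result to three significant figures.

In an FCC lattice, atoms touch along the face diagonal, so √2·a = 4r.
r = √2·a/4 = 1.4142 × 352 / 4 = 124 pm.

124 pm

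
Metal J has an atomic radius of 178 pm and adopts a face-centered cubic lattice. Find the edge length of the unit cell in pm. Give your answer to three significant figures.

503 pm

In an FCC lattice, atoms touch along the face diagonal, so √2·a = 4r.
a = 4r/√2 = 4 × 178 / 1.4142 = 503 pm.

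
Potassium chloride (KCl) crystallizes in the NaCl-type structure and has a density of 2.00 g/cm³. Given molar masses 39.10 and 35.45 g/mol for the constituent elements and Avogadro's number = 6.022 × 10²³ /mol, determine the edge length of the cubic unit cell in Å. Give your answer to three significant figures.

6.28 Å

M(KCl) = 74.55 g/mol; Z = 4 formula units per cell.
a³ = Z·M/(N_A·ρ) = 4 × 74.55 / (6.022 × 10²³ × 2.00) = 2.476 × 10^-22 cm³, so a = 6.279 × 10^-8 cm = 6.28 Å.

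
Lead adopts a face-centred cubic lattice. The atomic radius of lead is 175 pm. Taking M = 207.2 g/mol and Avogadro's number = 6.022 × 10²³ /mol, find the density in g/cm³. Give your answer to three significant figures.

11.3 g/cm³

In an FCC lattice, atoms touch along the face diagonal, so √2·a = 4r, giving a = 495.0 pm = 4.950 × 10^-8 cm.
With Z = 4, ρ = Z·M/(N_A·a³) = 4 × 207.2 / (6.022 × 10²³ × 1.213 × 10^-22) = 11.35 g/cm³.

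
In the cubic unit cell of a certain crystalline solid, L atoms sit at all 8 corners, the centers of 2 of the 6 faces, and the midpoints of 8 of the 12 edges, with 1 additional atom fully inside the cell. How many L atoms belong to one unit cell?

5

Corner atoms are shared by 8 cells (1/8 each), face atoms by 2 (1/2 each), edge atoms by 4 (1/4 each), interior atoms are unshared.
Net atoms = 8 × 1/8 + 2 × 1/2 + 8 × 1/4 + 1 = 1 + 1 + 2 + 1 = 5.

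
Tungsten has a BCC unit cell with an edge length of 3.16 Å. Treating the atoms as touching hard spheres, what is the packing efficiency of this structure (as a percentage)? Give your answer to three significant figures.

68.0%

In a BCC lattice atoms touch along the body diagonal, so √3·a = 4r, so r = 0.4330a = 1.368 Å.
Packing fraction = Z·(4/3)πr³ / a³ = 2 × (4/3)π × (1.368)³ / (3.16)³ = 0.6802 = 68.0%.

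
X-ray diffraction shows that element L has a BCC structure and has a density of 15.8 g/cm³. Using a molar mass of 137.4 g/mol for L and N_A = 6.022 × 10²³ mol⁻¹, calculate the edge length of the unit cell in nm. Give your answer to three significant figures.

0.307 nm

With Z = 2 atoms per BCC cell, a³ = Z·M/(N_A·ρ) = 2 × 137.4 / (6.022 × 10²³ × 15.80 g/cm³) = 2.888 × 10^-23 cm³.
a = (2.888 × 10^-23)^(1/3) = 3.068 × 10^-8 cm = 0.307 nm.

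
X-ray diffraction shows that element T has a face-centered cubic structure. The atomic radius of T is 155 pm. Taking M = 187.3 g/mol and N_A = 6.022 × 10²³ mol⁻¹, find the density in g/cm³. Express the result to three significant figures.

14.8 g/cm³

In an FCC lattice, atoms touch along the face diagonal, so √2·a = 4r, giving a = 438.4 pm = 4.384 × 10^-8 cm.
With Z = 4, ρ = Z·M/(N_A·a³) = 4 × 187.3 / (6.022 × 10²³ × 8.426 × 10^-23) = 14.76 g/cm³.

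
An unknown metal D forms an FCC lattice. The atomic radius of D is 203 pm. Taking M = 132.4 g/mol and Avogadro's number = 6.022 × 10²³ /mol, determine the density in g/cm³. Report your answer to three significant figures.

4.65 g/cm³

In an FCC lattice, atoms touch along the face diagonal, so √2·a = 4r, giving a = 574.2 pm = 5.742 × 10^-8 cm.
With Z = 4, ρ = Z·M/(N_A·a³) = 4 × 132.4 / (6.022 × 10²³ × 1.893 × 10^-22) = 4.646 g/cm³.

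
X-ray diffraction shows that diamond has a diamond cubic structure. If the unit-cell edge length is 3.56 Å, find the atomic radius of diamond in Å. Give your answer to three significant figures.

0.771 Å

In a diamond cubic lattice, nearest neighbors lie along the body diagonal with √3·a = 8r.
r = √3·a/8 = 1.7321 × 3.56 / 8 = 0.771 Å.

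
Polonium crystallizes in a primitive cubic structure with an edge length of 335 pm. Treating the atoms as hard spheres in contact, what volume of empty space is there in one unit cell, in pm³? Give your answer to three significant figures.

In a simple cubic lattice atoms touch along the cell edge, so a = 2r, so r = 0.5000a = 167.5 pm.
V_cell = a³ = 3.760 × 10^7 pm³; V_atoms = 1 × (4/3)πr³ = 1.968 × 10^7 pm³.
Empty space = 3.760 × 10^7 − 1.968 × 10^7 = 1.79 × 10^7 pm³.

1.79 × 10^7 pm³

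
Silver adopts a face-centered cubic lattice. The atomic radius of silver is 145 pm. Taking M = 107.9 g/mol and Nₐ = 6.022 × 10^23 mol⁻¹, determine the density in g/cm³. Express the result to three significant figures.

In an FCC lattice, atoms touch along the face diagonal, so √2·a = 4r, giving a = 410.1 pm = 4.101 × 10^-8 cm.
With Z = 4, ρ = Z·M/(N_A·a³) = 4 × 107.9 / (6.022 × 10²³ × 6.898 × 10^-23) = 10.39 g/cm³.

10.4 g/cm³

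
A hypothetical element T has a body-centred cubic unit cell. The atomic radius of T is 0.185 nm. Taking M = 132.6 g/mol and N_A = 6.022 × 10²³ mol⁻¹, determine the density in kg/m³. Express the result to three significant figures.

In a BCC lattice, atoms touch along the body diagonal, so √3·a = 4r, giving a = 0.4272 nm = 4.272 × 10^-8 cm.
With Z = 2, ρ = Z·M/(N_A·a³) = 2 × 132.6 / (6.022 × 10²³ × 7.799 × 10^-23) = 5.647 g/cm³ = 5650 kg/m³.

5650 kg/m³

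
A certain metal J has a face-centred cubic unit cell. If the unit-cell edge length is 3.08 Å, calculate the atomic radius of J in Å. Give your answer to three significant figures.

1.09 Å

In an FCC lattice, atoms touch along the face diagonal, so √2·a = 4r.
r = √2·a/4 = 1.4142 × 3.08 / 4 = 1.09 Å.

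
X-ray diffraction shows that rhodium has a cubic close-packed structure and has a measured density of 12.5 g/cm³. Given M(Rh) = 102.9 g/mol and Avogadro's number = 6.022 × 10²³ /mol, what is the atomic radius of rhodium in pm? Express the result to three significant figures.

134 pm

For an FCC cell (Z = 4), a³ = Z·M/(N_A·ρ) = 4 × 102.9 / (6.022 × 10²³ × 12.50) = 5.468 × 10^-23 cm³, so a = 3.796 × 10^-8 cm = 379.6 pm.
Atoms touch along the face diagonal, so √2·a = 4r, so r = 0.3536 × a = 134 pm.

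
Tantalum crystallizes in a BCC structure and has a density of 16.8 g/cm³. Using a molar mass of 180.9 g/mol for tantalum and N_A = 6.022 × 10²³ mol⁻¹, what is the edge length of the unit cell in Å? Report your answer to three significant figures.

With Z = 2 atoms per BCC cell, a³ = Z·M/(N_A·ρ) = 2 × 180.9 / (6.022 × 10²³ × 16.80 g/cm³) = 3.576 × 10^-23 cm³.
a = (3.576 × 10^-23)^(1/3) = 3.295 × 10^-8 cm = 3.29 Å.

3.29 Å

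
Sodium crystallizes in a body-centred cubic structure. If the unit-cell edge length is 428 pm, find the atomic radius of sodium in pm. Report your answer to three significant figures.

In a BCC lattice, atoms touch along the body diagonal, so √3·a = 4r.
r = √3·a/4 = 1.7321 × 428 / 4 = 185 pm.

185 pm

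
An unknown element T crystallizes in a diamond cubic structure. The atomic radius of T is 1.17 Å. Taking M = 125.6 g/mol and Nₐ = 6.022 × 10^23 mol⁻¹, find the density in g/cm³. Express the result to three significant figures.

In a diamond cubic lattice, nearest neighbors lie along the body diagonal with √3·a = 8r, giving a = 5.404 Å = 5.404 × 10^-8 cm.
With Z = 8, ρ = Z·M/(N_A·a³) = 8 × 125.6 / (6.022 × 10²³ × 1.578 × 10^-22) = 10.57 g/cm³.

10.6 g/cm³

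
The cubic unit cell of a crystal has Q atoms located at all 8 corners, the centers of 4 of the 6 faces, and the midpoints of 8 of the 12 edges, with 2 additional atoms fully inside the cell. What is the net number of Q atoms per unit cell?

7

Corner atoms are shared by 8 cells (1/8 each), face atoms by 2 (1/2 each), edge atoms by 4 (1/4 each), interior atoms are unshared.
Net atoms = 8 × 1/8 + 4 × 1/2 + 8 × 1/4 + 2 = 1 + 2 + 2 + 2 = 7.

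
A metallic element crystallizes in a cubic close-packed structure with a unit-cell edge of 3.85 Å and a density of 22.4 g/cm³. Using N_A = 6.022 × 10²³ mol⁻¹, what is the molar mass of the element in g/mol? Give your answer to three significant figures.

An FCC cell has Z = 4 atoms; a = 3.850 × 10^-8 cm.
M = ρ·N_A·a³/Z = 22.4 × 6.022 × 10²³ × 5.707 × 10^-23 / 4 = 192 g/mol.

192 g/mol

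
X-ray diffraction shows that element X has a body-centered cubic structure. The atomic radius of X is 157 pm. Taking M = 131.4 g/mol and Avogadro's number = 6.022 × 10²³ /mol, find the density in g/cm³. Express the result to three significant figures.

In a BCC lattice, atoms touch along the body diagonal, so √3·a = 4r, giving a = 362.6 pm = 3.626 × 10^-8 cm.
With Z = 2, ρ = Z·M/(N_A·a³) = 2 × 131.4 / (6.022 × 10²³ × 4.766 × 10^-23) = 9.156 g/cm³.

9.16 g/cm³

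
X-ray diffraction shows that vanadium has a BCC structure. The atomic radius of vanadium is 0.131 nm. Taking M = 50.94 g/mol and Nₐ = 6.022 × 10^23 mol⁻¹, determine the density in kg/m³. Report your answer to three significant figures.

6110 kg/m³

In a BCC lattice, atoms touch along the body diagonal, so √3·a = 4r, giving a = 0.3025 nm = 3.025 × 10^-8 cm.
With Z = 2, ρ = Z·M/(N_A·a³) = 2 × 50.94 / (6.022 × 10²³ × 2.769 × 10^-23) = 6.110 g/cm³ = 6110 kg/m³.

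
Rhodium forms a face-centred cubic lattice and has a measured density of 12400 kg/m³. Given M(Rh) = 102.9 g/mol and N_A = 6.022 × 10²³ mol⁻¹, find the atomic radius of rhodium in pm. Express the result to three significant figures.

For an FCC cell (Z = 4), a³ = Z·M/(N_A·ρ) = 4 × 102.9 / (6.022 × 10²³ × 12.40) = 5.512 × 10^-23 cm³, so a = 3.806 × 10^-8 cm = 380.6 pm.
Atoms touch along the face diagonal, so √2·a = 4r, so r = 0.3536 × a = 135 pm.

135 pm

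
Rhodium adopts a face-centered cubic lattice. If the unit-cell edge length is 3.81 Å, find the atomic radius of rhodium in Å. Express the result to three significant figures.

1.35 Å

In an FCC lattice, atoms touch along the face diagonal, so √2·a = 4r.
r = √2·a/4 = 1.4142 × 3.81 / 4 = 1.35 Å.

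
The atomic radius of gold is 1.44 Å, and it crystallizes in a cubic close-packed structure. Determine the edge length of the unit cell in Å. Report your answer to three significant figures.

4.07 Å

In an FCC lattice, atoms touch along the face diagonal, so √2·a = 4r.
a = 4r/√2 = 4 × 1.44 / 1.4142 = 4.07 Å.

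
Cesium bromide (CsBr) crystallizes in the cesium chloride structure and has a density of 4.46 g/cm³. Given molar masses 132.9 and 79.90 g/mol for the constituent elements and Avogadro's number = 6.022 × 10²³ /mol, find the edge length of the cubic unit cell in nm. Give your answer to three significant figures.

0.430 nm

M(CsBr) = 212.8 g/mol; Z = 1 formula unit per cell.
a³ = Z·M/(N_A·ρ) = 1 × 212.8 / (6.022 × 10²³ × 4.46) = 7.923 × 10^-23 cm³, so a = 4.295 × 10^-8 cm = 0.430 nm.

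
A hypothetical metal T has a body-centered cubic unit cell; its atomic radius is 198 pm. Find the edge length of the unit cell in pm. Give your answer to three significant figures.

In a BCC lattice, atoms touch along the body diagonal, so √3·a = 4r.
a = 4r/√3 = 4 × 198 / 1.7321 = 457 pm.

457 pm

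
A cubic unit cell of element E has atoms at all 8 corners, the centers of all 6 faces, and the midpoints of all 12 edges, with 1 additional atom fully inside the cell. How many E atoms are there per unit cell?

Corner atoms are shared by 8 cells (1/8 each), face atoms by 2 (1/2 each), edge atoms by 4 (1/4 each), interior atoms are unshared.
Net atoms = 8 × 1/8 + 6 × 1/2 + 12 × 1/4 + 1 = 1 + 3 + 3 + 1 = 8.

8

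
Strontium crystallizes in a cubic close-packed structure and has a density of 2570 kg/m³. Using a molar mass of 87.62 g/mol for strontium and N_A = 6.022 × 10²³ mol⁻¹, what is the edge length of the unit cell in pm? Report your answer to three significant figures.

With Z = 4 atoms per FCC cell, a³ = Z·M/(N_A·ρ) = 4 × 87.62 / (6.022 × 10²³ × 2.570 g/cm³) = 2.265 × 10^-22 cm³.
a = (2.265 × 10^-22)^(1/3) = 6.095 × 10^-8 cm = 610 pm.

610 pm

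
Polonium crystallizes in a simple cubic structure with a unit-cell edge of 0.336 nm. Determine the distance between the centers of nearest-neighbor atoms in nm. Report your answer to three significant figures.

In a simple cubic structure, atoms touch along the cell edge, so a = 2r; the nearest-neighbor distance equals 2r = 1.000·a.
d = 1.000 × 0.336 = 0.336 nm.

0.336 nm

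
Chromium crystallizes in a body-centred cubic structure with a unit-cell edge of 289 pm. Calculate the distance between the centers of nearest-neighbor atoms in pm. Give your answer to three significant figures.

250 pm

In a BCC structure, atoms touch along the body diagonal, so √3·a = 4r; the nearest-neighbor distance equals 2r = 0.8660·a.
d = 0.8660 × 289 = 250 pm.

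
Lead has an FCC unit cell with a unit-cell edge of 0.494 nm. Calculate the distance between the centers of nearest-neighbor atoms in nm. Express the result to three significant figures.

0.349 nm

In an FCC structure, atoms touch along the face diagonal, so √2·a = 4r; the nearest-neighbor distance equals 2r = 0.7071·a.
d = 0.7071 × 0.494 = 0.349 nm.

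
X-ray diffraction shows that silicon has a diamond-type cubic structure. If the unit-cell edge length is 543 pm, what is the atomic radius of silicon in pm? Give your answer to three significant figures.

In a diamond cubic lattice, nearest neighbors lie along the body diagonal with √3·a = 8r.
r = √3·a/8 = 1.7321 × 543 / 8 = 118 pm.

118 pm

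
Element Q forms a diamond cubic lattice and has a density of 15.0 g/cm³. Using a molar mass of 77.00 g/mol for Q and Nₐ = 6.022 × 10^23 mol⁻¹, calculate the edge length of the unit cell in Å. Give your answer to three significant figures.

4.09 Å

With Z = 8 atoms per diamond cubic cell, a³ = Z·M/(N_A·ρ) = 8 × 77.00 / (6.022 × 10²³ × 15.00 g/cm³) = 6.819 × 10^-23 cm³.
a = (6.819 × 10^-23)^(1/3) = 4.086 × 10^-8 cm = 4.09 Å.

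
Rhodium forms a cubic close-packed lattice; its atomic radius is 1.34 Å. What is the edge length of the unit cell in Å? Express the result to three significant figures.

In an FCC lattice, atoms touch along the face diagonal, so √2·a = 4r.
a = 4r/√2 = 4 × 1.34 / 1.4142 = 3.79 Å.

3.79 Å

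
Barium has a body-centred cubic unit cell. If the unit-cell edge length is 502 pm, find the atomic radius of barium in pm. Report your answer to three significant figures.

In a BCC lattice, atoms touch along the body diagonal, so √3·a = 4r.
r = √3·a/4 = 1.7321 × 502 / 4 = 217 pm.

217 pm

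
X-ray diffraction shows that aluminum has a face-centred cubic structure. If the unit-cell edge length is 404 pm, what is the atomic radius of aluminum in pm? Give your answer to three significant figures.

In an FCC lattice, atoms touch along the face diagonal, so √2·a = 4r.
r = √2·a/4 = 1.4142 × 404 / 4 = 143 pm.

143 pm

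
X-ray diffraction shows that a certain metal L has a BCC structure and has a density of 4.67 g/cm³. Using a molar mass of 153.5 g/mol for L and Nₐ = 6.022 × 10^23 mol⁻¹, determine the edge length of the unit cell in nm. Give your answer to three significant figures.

With Z = 2 atoms per BCC cell, a³ = Z·M/(N_A·ρ) = 2 × 153.5 / (6.022 × 10²³ × 4.670 g/cm³) = 1.092 × 10^-22 cm³.
a = (1.092 × 10^-22)^(1/3) = 4.779 × 10^-8 cm = 0.478 nm.

0.478 nm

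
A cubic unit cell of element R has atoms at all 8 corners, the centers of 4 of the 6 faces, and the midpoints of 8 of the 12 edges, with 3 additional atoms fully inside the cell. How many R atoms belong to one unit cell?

Corner atoms are shared by 8 cells (1/8 each), face atoms by 2 (1/2 each), edge atoms by 4 (1/4 each), interior atoms are unshared.
Net atoms = 8 × 1/8 + 4 × 1/2 + 8 × 1/4 + 3 = 1 + 2 + 2 + 3 = 8.

8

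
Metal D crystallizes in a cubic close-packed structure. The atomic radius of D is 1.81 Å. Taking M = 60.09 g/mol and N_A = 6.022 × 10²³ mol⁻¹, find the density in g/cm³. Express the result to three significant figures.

In an FCC lattice, atoms touch along the face diagonal, so √2·a = 4r, giving a = 5.119 Å = 5.119 × 10^-8 cm.
With Z = 4, ρ = Z·M/(N_A·a³) = 4 × 60.09 / (6.022 × 10²³ × 1.342 × 10^-22) = 2.975 g/cm³.

2.97 g/cm³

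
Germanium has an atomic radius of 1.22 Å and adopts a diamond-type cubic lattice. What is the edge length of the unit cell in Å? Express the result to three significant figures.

In a diamond cubic lattice, nearest neighbors lie along the body diagonal with √3·a = 8r.
a = 8r/√3 = 8 × 1.22 / 1.7321 = 5.63 Å.

5.63 Å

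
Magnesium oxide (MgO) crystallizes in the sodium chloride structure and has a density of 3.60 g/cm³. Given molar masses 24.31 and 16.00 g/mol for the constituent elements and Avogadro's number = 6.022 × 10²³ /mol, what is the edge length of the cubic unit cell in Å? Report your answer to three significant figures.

M(MgO) = 40.31 g/mol; Z = 4 formula units per cell.
a³ = Z·M/(N_A·ρ) = 4 × 40.31 / (6.022 × 10²³ × 3.60) = 7.438 × 10^-23 cm³, so a = 4.205 × 10^-8 cm = 4.21 Å.

4.21 Å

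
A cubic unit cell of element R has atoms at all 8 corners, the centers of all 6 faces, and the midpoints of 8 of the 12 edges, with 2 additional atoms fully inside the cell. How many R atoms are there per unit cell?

Corner atoms are shared by 8 cells (1/8 each), face atoms by 2 (1/2 each), edge atoms by 4 (1/4 each), interior atoms are unshared.
Net atoms = 8 × 1/8 + 6 × 1/2 + 8 × 1/4 + 2 = 1 + 3 + 2 + 2 = 8.

8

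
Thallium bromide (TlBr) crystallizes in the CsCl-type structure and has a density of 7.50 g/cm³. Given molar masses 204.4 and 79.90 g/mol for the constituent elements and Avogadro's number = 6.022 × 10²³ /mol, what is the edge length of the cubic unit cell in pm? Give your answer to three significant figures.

M(TlBr) = 284.3 g/mol; Z = 1 formula unit per cell.
a³ = Z·M/(N_A·ρ) = 1 × 284.3 / (6.022 × 10²³ × 7.50) = 6.295 × 10^-23 cm³, so a = 3.978 × 10^-8 cm = 398 pm.

398 pm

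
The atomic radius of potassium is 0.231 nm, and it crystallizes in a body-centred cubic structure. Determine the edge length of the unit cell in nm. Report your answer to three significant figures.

0.533 nm

In a BCC lattice, atoms touch along the body diagonal, so √3·a = 4r.
a = 4r/√3 = 4 × 0.231 / 1.7321 = 0.533 nm.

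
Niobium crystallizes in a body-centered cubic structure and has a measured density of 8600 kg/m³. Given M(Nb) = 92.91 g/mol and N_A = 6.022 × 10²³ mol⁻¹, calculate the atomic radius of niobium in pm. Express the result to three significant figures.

143 pm

For a BCC cell (Z = 2), a³ = Z·M/(N_A·ρ) = 2 × 92.91 / (6.022 × 10²³ × 8.600) = 3.588 × 10^-23 cm³, so a = 3.298 × 10^-8 cm = 329.8 pm.
Atoms touch along the body diagonal, so √3·a = 4r, so r = 0.4330 × a = 143 pm.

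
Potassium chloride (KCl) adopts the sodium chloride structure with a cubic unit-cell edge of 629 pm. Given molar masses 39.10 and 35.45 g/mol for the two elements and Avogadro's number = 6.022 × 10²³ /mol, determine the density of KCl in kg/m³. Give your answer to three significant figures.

The sodium chloride structure contains Z = 4 formula units per cell; M(KCl) = 39.10 + 35.45 = 74.55 g/mol.
a³ = (6.290 × 10^-8 cm)³ = 2.489 × 10^-22 cm³.
ρ = 4 × 74.55 / (6.022 × 10²³ × 2.489 × 10^-22) = 1.990 g/cm³ = 1990 kg/m³.

1990 kg/m³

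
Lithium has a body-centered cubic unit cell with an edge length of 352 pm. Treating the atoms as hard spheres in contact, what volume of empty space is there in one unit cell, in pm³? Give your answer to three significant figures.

1.39 × 10^7 pm³

In a BCC lattice atoms touch along the body diagonal, so √3·a = 4r, so r = 0.4330a = 152.4 pm.
V_cell = a³ = 4.361 × 10^7 pm³; V_atoms = 2 × (4/3)πr³ = 2.967 × 10^7 pm³.
Empty space = 4.361 × 10^7 − 2.967 × 10^7 = 1.39 × 10^7 pm³.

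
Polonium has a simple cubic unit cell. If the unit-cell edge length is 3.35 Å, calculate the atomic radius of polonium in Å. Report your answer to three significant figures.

1.68 Å

In a simple cubic lattice, atoms touch along the cell edge, so a = 2r.
r = a/2 = 3.35/2 = 1.68 Å.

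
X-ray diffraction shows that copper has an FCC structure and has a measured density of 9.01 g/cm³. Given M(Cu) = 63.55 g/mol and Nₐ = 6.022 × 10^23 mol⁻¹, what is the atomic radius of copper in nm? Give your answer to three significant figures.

For an FCC cell (Z = 4), a³ = Z·M/(N_A·ρ) = 4 × 63.55 / (6.022 × 10²³ × 9.010) = 4.685 × 10^-23 cm³, so a = 3.605 × 10^-8 cm = 0.3605 nm.
Atoms touch along the face diagonal, so √2·a = 4r, so r = 0.3536 × a = 0.127 nm.

0.127 nm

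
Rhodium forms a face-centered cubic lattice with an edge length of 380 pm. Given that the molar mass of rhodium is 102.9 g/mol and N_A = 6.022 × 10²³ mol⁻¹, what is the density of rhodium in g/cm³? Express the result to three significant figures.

An FCC unit cell contains Z = 4 atoms.
Cell volume: a³ = (380 pm)³ = (3.800 × 10^-8 cm)³ = 5.487 × 10^-23 cm³.
ρ = Z·M/(N_A·a³) = 4 × 102.9 / (6.022 × 10²³ × 5.487 × 10^-23) = 12.46 g/cm³.

12.5 g/cm³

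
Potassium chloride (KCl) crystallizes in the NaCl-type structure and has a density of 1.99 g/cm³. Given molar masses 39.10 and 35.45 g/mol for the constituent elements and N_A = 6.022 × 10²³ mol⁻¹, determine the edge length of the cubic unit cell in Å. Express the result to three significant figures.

6.29 Å

M(KCl) = 74.55 g/mol; Z = 4 formula units per cell.
a³ = Z·M/(N_A·ρ) = 4 × 74.55 / (6.022 × 10²³ × 1.99) = 2.488 × 10^-22 cm³, so a = 6.290 × 10^-8 cm = 6.29 Å.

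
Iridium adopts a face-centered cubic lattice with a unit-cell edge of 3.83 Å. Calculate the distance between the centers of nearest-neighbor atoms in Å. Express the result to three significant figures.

2.71 Å

In an FCC structure, atoms touch along the face diagonal, so √2·a = 4r; the nearest-neighbor distance equals 2r = 0.7071·a.
d = 0.7071 × 3.83 = 2.71 Å.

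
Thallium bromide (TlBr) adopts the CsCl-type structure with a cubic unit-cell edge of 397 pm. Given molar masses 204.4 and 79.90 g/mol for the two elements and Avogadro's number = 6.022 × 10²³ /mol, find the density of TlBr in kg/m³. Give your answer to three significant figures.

7550 kg/m³

The CsCl-type structure contains Z = 1 formula unit per cell; M(TlBr) = 204.4 + 79.90 = 284.3 g/mol.
a³ = (3.970 × 10^-8 cm)³ = 6.257 × 10^-23 cm³.
ρ = 1 × 284.3 / (6.022 × 10²³ × 6.257 × 10^-23) = 7.545 g/cm³ = 7550 kg/m³.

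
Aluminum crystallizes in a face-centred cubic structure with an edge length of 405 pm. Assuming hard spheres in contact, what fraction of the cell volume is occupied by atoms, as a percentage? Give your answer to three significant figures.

74.0%

In an FCC lattice atoms touch along the face diagonal, so √2·a = 4r, so r = 0.3536a = 143.2 pm.
Packing fraction = Z·(4/3)πr³ / a³ = 4 × (4/3)π × (143.2)³ / (405)³ = 0.7405 = 74.0%.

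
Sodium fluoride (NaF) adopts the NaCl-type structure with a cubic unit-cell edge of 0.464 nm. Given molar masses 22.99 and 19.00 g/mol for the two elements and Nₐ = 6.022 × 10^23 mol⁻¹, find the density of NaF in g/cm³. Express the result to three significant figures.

The NaCl-type structure contains Z = 4 formula units per cell; M(NaF) = 22.99 + 19.00 = 41.99 g/mol.
a³ = (4.640 × 10^-8 cm)³ = 9.990 × 10^-23 cm³.
ρ = 4 × 41.99 / (6.022 × 10²³ × 9.990 × 10^-23) = 2.792 g/cm³.

2.79 g/cm³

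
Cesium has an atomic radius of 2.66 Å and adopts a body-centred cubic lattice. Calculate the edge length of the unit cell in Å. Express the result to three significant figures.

In a BCC lattice, atoms touch along the body diagonal, so √3·a = 4r.
a = 4r/√3 = 4 × 2.66 / 1.7321 = 6.14 Å.

6.14 Å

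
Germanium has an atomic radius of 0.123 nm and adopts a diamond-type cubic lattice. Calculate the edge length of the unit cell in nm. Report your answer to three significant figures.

0.568 nm

In a diamond cubic lattice, nearest neighbors lie along the body diagonal with √3·a = 8r.
a = 8r/√3 = 8 × 0.123 / 1.7321 = 0.568 nm.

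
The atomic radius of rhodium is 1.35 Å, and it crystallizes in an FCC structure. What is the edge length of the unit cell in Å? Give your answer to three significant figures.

In an FCC lattice, atoms touch along the face diagonal, so √2·a = 4r.
a = 4r/√2 = 4 × 1.35 / 1.4142 = 3.82 Å.

3.82 Å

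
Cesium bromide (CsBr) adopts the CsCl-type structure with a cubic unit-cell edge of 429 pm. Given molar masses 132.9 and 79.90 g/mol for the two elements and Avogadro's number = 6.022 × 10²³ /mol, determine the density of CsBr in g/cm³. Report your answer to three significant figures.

4.48 g/cm³

The CsCl-type structure contains Z = 1 formula unit per cell; M(CsBr) = 132.9 + 79.90 = 212.8 g/mol.
a³ = (4.290 × 10^-8 cm)³ = 7.895 × 10^-23 cm³.
ρ = 1 × 212.8 / (6.022 × 10²³ × 7.895 × 10^-23) = 4.476 g/cm³.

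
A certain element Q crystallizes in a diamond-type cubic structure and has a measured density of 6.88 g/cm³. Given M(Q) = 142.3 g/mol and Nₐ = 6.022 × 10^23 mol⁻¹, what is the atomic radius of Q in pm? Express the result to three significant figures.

141 pm

For a diamond cubic cell (Z = 8), a³ = Z·M/(N_A·ρ) = 8 × 142.3 / (6.022 × 10²³ × 6.880) = 2.748 × 10^-22 cm³, so a = 6.501 × 10^-8 cm = 650.1 pm.
Nearest neighbors lie along the body diagonal with √3·a = 8r, so r = 0.2165 × a = 141 pm.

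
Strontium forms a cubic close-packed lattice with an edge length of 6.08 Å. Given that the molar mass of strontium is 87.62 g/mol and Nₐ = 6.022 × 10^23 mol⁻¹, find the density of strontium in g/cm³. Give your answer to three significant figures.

2.59 g/cm³

An FCC unit cell contains Z = 4 atoms.
Cell volume: a³ = (6.08 Å)³ = (6.080 × 10^-8 cm)³ = 2.248 × 10^-22 cm³.
ρ = Z·M/(N_A·a³) = 4 × 87.62 / (6.022 × 10²³ × 2.248 × 10^-22) = 2.589 g/cm³.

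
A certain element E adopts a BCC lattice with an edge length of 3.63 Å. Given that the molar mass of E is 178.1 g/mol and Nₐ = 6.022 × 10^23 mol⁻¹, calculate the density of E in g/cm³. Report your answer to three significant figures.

A BCC unit cell contains Z = 2 atoms.
Cell volume: a³ = (3.63 Å)³ = (3.630 × 10^-8 cm)³ = 4.783 × 10^-23 cm³.
ρ = Z·M/(N_A·a³) = 2 × 178.1 / (6.022 × 10²³ × 4.783 × 10^-23) = 12.37 g/cm³.

12.4 g/cm³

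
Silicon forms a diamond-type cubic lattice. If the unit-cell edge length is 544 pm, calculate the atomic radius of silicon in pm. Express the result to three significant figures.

In a diamond cubic lattice, nearest neighbors lie along the body diagonal with √3·a = 8r.
r = √3·a/8 = 1.7321 × 544 / 8 = 118 pm.

118 pm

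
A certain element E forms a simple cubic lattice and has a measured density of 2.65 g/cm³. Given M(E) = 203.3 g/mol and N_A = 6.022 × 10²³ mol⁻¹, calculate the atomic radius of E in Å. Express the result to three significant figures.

For a simple cubic cell (Z = 1), a³ = Z·M/(N_A·ρ) = 1 × 203.3 / (6.022 × 10²³ × 2.650) = 1.274 × 10^-22 cm³, so a = 5.032 × 10^-8 cm = 5.032 Å.
Atoms touch along the cell edge, so a = 2r, so r = 0.5000 × a = 2.52 Å.

2.52 Å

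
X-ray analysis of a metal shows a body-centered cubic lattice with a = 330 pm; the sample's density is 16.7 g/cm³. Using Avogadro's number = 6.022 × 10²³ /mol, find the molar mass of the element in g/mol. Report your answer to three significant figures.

A BCC cell has Z = 2 atoms; a = 3.300 × 10^-8 cm.
M = ρ·N_A·a³/Z = 16.7 × 6.022 × 10²³ × 3.594 × 10^-23 / 2 = 181 g/mol.

181 g/mol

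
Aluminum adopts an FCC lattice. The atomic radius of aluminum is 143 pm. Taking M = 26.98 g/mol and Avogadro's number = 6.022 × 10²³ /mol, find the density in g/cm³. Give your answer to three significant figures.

In an FCC lattice, atoms touch along the face diagonal, so √2·a = 4r, giving a = 404.5 pm = 4.045 × 10^-8 cm.
With Z = 4, ρ = Z·M/(N_A·a³) = 4 × 26.98 / (6.022 × 10²³ × 6.617 × 10^-23) = 2.708 g/cm³.

2.71 g/cm³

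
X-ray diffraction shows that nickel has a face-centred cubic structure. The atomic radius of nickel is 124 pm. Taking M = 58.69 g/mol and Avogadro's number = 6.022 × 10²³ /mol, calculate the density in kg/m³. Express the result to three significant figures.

In an FCC lattice, atoms touch along the face diagonal, so √2·a = 4r, giving a = 350.7 pm = 3.507 × 10^-8 cm.
With Z = 4, ρ = Z·M/(N_A·a³) = 4 × 58.69 / (6.022 × 10²³ × 4.314 × 10^-23) = 9.036 g/cm³ = 9040 kg/m³.

9040 kg/m³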